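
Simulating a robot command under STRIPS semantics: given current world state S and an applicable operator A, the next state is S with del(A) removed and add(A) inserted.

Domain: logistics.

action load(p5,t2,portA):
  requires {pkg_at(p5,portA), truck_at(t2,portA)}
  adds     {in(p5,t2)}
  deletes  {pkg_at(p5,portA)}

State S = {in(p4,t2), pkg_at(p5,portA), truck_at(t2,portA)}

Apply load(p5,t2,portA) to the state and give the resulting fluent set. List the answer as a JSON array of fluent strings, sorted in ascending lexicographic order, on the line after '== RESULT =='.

Compute (S \ del) ∪ add:
  pre ⊆ S: {pkg_at(p5,portA), truck_at(t2,portA)} ⊆ S  — applicable
  S \ del = {in(p4,t2), truck_at(t2,portA)}
  ∪ add   = {in(p4,t2), in(p5,t2), truck_at(t2,portA)}

== RESULT ==
["in(p4,t2)", "in(p5,t2)", "truck_at(t2,portA)"]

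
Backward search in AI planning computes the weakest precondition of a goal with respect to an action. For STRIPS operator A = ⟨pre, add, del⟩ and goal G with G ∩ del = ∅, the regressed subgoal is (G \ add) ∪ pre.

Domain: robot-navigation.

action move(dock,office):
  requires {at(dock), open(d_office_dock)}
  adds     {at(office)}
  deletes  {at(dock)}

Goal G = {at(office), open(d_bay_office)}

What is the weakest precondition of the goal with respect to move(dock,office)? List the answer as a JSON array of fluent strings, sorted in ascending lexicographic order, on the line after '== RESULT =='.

Regress:
  G ∩ del = {}  (empty — regression defined)
  G \ add = {at(office), open(d_bay_office)} \ {at(office)} = {open(d_bay_office)}
  ∪ pre   = {open(d_bay_office)} ∪ {at(dock), open(d_office_dock)}
          = {at(dock), open(d_bay_office), open(d_office_dock)}

== RESULT ==
["at(dock)", "open(d_bay_office)", "open(d_office_dock)"]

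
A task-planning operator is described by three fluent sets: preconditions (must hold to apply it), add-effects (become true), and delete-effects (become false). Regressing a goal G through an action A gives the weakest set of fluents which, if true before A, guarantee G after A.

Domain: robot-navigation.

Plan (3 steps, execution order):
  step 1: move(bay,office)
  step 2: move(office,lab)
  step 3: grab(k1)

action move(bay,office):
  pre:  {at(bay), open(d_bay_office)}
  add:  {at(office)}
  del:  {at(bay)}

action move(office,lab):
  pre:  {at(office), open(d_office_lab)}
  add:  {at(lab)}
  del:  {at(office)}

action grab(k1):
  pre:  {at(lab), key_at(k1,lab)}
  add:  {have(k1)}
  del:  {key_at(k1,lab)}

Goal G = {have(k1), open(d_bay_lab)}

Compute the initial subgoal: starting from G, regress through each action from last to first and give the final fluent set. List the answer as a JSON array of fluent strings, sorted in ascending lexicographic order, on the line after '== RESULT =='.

Work backward from the goal:
  through step 3 (grab(k1)): drop {have(k1)}, keep {open(d_bay_lab)}, require {at(lab), key_at(k1,lab)}
    → {at(lab), key_at(k1,lab), open(d_bay_lab)}
  through step 2 (move(office,lab)): drop {at(lab)}, keep {key_at(k1,lab), open(d_bay_lab)}, require {at(office), open(d_office_lab)}
    → {at(office), key_at(k1,lab), open(d_bay_lab), open(d_office_lab)}
  through step 1 (move(bay,office)): drop {at(office)}, keep {key_at(k1,lab), open(d_bay_lab), open(d_office_lab)}, require {at(bay), open(d_bay_office)}
    → {at(bay), key_at(k1,lab), open(d_bay_lab), open(d_bay_office), open(d_office_lab)}

== RESULT ==
["at(bay)", "key_at(k1,lab)", "open(d_bay_lab)", "open(d_bay_office)", "open(d_office_lab)"]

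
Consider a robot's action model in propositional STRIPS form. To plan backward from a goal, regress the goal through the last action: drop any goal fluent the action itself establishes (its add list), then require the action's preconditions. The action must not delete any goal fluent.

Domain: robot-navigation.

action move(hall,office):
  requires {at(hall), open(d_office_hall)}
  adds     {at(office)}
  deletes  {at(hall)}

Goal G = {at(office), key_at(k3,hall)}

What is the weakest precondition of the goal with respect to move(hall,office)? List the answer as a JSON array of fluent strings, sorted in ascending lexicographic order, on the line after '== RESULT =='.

Compute (G \ add) ∪ pre:
  G ∩ del = {}  (empty — regression defined)
  G \ add = {at(office), key_at(k3,hall)} \ {at(office)} = {key_at(k3,hall)}
  ∪ pre   = {key_at(k3,hall)} ∪ {at(hall), open(d_office_hall)}
          = {at(hall), key_at(k3,hall), open(d_office_hall)}

== RESULT ==
["at(hall)", "key_at(k3,hall)", "open(d_office_hall)"]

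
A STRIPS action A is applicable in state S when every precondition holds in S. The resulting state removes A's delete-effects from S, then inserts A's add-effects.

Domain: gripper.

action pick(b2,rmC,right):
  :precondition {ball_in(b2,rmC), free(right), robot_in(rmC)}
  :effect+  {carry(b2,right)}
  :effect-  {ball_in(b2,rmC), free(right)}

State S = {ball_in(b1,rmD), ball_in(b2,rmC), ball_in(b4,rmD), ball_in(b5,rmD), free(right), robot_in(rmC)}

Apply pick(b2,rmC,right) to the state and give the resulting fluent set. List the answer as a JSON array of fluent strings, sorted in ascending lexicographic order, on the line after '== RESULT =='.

Compute (S \ del) ∪ add:
  pre ⊆ S: {ball_in(b2,rmC), free(right), robot_in(rmC)} ⊆ S  — applicable
  S \ del = {ball_in(b1,rmD), ball_in(b4,rmD), ball_in(b5,rmD), robot_in(rmC)}
  ∪ add   = {ball_in(b1,rmD), ball_in(b4,rmD), ball_in(b5,rmD), carry(b2,right), robot_in(rmC)}

== RESULT ==
["ball_in(b1,rmD)", "ball_in(b4,rmD)", "ball_in(b5,rmD)", "carry(b2,right)", "robot_in(rmC)"]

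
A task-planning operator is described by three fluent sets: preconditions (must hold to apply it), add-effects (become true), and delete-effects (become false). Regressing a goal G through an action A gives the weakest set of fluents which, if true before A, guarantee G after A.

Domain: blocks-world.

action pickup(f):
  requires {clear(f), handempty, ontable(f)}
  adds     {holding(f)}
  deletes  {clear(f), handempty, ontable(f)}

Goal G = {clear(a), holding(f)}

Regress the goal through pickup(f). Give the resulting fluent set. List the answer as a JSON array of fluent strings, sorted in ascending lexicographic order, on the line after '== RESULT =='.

Regress:
  G ∩ del = {}  (empty — regression defined)
  G \ add = {clear(a), holding(f)} \ {holding(f)} = {clear(a)}
  ∪ pre   = {clear(a)} ∪ {clear(f), handempty, ontable(f)}
          = {clear(a), clear(f), handempty, ontable(f)}

== RESULT ==
["clear(a)", "clear(f)", "handempty", "ontable(f)"]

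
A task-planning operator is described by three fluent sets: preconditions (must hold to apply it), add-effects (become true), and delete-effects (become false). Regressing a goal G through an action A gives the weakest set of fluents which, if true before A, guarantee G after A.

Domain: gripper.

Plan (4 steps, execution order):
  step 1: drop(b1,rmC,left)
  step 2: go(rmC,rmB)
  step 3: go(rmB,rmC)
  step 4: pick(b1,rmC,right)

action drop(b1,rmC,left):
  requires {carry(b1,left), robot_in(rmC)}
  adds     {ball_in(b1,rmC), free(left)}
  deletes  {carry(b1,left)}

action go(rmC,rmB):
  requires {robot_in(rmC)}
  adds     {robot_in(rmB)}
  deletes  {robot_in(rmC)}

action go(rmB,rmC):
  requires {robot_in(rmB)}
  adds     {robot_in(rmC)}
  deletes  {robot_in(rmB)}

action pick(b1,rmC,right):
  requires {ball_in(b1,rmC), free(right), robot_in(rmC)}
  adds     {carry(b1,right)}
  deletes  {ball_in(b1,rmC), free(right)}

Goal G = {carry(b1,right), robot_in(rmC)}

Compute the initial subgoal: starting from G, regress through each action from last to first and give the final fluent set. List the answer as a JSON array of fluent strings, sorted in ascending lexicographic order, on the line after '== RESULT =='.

Regress step by step:
  through step 4 (pick(b1,rmC,right)): drop {carry(b1,right)}, keep {robot_in(rmC)}, require {ball_in(b1,rmC), free(right), robot_in(rmC)}
    → {ball_in(b1,rmC), free(right), robot_in(rmC)}
  through step 3 (go(rmB,rmC)): drop {robot_in(rmC)}, keep {ball_in(b1,rmC), free(right)}, require {robot_in(rmB)}
    → {ball_in(b1,rmC), free(right), robot_in(rmB)}
  through step 2 (go(rmC,rmB)): drop {robot_in(rmB)}, keep {ball_in(b1,rmC), free(right)}, require {robot_in(rmC)}
    → {ball_in(b1,rmC), free(right), robot_in(rmC)}
  through step 1 (drop(b1,rmC,left)): drop {ball_in(b1,rmC)}, keep {free(right), robot_in(rmC)}, require {carry(b1,left), robot_in(rmC)}
    → {carry(b1,left), free(right), robot_in(rmC)}

== RESULT ==
["carry(b1,left)", "free(right)", "robot_in(rmC)"]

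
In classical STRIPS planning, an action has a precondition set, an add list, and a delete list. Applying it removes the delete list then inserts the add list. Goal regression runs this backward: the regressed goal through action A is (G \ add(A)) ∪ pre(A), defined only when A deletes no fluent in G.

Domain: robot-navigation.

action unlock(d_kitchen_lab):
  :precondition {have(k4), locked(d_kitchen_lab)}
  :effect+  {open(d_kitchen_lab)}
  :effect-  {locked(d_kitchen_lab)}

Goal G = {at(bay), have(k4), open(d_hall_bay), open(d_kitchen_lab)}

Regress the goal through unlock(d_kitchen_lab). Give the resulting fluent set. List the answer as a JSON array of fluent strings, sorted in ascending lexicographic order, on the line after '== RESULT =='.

Regress:
  G ∩ del = {}  (empty — regression defined)
  G \ add = {at(bay), have(k4), open(d_hall_bay), open(d_kitchen_lab)} \ {open(d_kitchen_lab)} = {at(bay), have(k4), open(d_hall_bay)}
  ∪ pre   = {at(bay), have(k4), open(d_hall_bay)} ∪ {have(k4), locked(d_kitchen_lab)}
          = {at(bay), have(k4), locked(d_kitchen_lab), open(d_hall_bay)}

== RESULT ==
["at(bay)", "have(k4)", "locked(d_kitchen_lab)", "open(d_hall_bay)"]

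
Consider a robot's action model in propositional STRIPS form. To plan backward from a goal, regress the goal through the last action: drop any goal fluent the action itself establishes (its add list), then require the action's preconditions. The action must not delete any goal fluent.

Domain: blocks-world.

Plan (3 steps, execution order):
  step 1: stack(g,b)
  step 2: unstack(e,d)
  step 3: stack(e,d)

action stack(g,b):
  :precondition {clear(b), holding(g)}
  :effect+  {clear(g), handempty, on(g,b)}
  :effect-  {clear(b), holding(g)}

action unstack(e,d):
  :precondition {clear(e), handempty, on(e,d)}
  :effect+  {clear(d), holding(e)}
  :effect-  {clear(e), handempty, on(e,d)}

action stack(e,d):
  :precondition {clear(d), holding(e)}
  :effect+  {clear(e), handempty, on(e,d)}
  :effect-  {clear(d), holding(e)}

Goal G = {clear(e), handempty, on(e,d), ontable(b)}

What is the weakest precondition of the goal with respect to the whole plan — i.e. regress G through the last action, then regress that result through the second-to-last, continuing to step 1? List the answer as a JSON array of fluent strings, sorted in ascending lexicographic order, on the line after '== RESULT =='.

Regress step by step:
  through step 3 (stack(e,d)): drop {clear(e), handempty, on(e,d)}, keep {ontable(b)}, require {clear(d), holding(e)}
    → {clear(d), holding(e), ontable(b)}
  through step 2 (unstack(e,d)): drop {clear(d), holding(e)}, keep {ontable(b)}, require {clear(e), handempty, on(e,d)}
    → {clear(e), handempty, on(e,d), ontable(b)}
  through step 1 (stack(g,b)): drop {handempty}, keep {clear(e), on(e,d), ontable(b)}, require {clear(b), holding(g)}
    → {clear(b), clear(e), holding(g), on(e,d), ontable(b)}

== RESULT ==
["clear(b)", "clear(e)", "holding(g)", "on(e,d)", "ontable(b)"]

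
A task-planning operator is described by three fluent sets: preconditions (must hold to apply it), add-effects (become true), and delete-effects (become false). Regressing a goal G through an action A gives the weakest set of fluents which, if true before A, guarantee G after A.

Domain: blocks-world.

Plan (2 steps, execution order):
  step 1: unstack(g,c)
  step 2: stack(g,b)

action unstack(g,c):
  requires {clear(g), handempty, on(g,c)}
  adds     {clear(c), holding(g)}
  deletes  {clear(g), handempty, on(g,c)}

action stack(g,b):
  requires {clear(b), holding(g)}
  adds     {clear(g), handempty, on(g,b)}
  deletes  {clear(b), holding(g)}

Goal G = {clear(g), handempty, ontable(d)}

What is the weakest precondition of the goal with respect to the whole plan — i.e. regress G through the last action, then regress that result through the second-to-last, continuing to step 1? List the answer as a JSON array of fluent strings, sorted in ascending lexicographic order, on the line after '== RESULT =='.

Regress step by step:
  through step 2 (stack(g,b)): drop {clear(g), handempty}, keep {ontable(d)}, require {clear(b), holding(g)}
    → {clear(b), holding(g), ontable(d)}
  through step 1 (unstack(g,c)): drop {holding(g)}, keep {clear(b), ontable(d)}, require {clear(g), handempty, on(g,c)}
    → {clear(b), clear(g), handempty, on(g,c), ontable(d)}

== RESULT ==
["clear(b)", "clear(g)", "handempty", "on(g,c)", "ontable(d)"]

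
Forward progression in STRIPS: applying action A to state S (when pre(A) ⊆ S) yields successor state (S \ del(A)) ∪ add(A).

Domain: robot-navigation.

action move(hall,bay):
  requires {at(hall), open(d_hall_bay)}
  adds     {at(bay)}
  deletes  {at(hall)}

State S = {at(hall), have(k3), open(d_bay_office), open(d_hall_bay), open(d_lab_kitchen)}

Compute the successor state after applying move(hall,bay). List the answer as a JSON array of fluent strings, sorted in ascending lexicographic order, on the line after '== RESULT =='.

Compute (S \ del) ∪ add:
  pre ⊆ S: {at(hall), open(d_hall_bay)} ⊆ S  — applicable
  S \ del = {have(k3), open(d_bay_office), open(d_hall_bay), open(d_lab_kitchen)}
  ∪ add   = {at(bay), have(k3), open(d_bay_office), open(d_hall_bay), open(d_lab_kitchen)}

== RESULT ==
["at(bay)", "have(k3)", "open(d_bay_office)", "open(d_hall_bay)", "open(d_lab_kitchen)"]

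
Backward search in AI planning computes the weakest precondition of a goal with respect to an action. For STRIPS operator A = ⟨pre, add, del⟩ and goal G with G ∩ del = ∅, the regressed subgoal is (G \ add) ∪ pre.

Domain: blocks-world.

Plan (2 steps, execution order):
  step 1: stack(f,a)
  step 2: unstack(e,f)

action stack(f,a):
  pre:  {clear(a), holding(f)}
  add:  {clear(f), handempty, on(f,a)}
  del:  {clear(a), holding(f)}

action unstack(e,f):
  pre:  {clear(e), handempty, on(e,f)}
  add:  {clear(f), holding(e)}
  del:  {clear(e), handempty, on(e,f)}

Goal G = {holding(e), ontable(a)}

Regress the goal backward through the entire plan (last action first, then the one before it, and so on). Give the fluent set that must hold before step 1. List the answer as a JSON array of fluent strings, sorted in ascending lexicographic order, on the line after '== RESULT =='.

Work backward from the goal:
  through step 2 (unstack(e,f)): drop {holding(e)}, keep {ontable(a)}, require {clear(e), handempty, on(e,f)}
    → {clear(e), handempty, on(e,f), ontable(a)}
  through step 1 (stack(f,a)): drop {handempty}, keep {clear(e), on(e,f), ontable(a)}, require {clear(a), holding(f)}
    → {clear(a), clear(e), holding(f), on(e,f), ontable(a)}

== RESULT ==
["clear(a)", "clear(e)", "holding(f)", "on(e,f)", "ontable(a)"]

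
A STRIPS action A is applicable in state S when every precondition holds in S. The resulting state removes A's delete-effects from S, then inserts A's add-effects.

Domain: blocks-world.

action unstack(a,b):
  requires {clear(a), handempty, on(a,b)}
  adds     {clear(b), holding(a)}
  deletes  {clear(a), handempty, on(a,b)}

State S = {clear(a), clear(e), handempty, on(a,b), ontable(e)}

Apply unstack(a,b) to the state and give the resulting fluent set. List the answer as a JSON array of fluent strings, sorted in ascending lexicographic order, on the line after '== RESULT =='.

Progress:
  pre ⊆ S: {clear(a), handempty, on(a,b)} ⊆ S  — applicable
  S \ del = {clear(e), ontable(e)}
  ∪ add   = {clear(b), clear(e), holding(a), ontable(e)}

== RESULT ==
["clear(b)", "clear(e)", "holding(a)", "ontable(e)"]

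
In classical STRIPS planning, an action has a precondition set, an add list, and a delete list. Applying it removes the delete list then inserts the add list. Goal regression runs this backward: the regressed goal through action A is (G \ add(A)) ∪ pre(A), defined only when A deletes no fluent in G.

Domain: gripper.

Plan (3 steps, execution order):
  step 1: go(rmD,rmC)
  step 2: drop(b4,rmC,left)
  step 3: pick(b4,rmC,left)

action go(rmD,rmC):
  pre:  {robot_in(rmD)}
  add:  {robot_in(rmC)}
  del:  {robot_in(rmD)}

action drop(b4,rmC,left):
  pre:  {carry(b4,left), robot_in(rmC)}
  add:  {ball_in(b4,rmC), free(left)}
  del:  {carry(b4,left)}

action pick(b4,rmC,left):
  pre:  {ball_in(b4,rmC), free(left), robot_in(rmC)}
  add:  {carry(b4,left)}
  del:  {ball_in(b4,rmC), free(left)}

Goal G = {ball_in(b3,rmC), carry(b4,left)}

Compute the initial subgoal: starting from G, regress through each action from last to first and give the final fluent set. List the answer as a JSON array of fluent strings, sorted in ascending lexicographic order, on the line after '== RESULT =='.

Regress step by step:
  through step 3 (pick(b4,rmC,left)): drop {carry(b4,left)}, keep {ball_in(b3,rmC)}, require {ball_in(b4,rmC), free(left), robot_in(rmC)}
    → {ball_in(b3,rmC), ball_in(b4,rmC), free(left), robot_in(rmC)}
  through step 2 (drop(b4,rmC,left)): drop {ball_in(b4,rmC), free(left)}, keep {ball_in(b3,rmC), robot_in(rmC)}, require {carry(b4,left), robot_in(rmC)}
    → {ball_in(b3,rmC), carry(b4,left), robot_in(rmC)}
  through step 1 (go(rmD,rmC)): drop {robot_in(rmC)}, keep {ball_in(b3,rmC), carry(b4,left)}, require {robot_in(rmD)}
    → {ball_in(b3,rmC), carry(b4,left), robot_in(rmD)}

== RESULT ==
["ball_in(b3,rmC)", "carry(b4,left)", "robot_in(rmD)"]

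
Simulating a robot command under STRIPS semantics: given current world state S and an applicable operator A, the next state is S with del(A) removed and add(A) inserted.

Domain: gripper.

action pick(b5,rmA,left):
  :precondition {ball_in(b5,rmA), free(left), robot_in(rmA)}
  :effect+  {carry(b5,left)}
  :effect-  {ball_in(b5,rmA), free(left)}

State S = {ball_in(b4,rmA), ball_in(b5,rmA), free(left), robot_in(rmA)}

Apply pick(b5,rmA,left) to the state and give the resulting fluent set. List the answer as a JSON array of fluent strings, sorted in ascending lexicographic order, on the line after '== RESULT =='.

Compute (S \ del) ∪ add:
  pre ⊆ S: {ball_in(b5,rmA), free(left), robot_in(rmA)} ⊆ S  — applicable
  S \ del = {ball_in(b4,rmA), robot_in(rmA)}
  ∪ add   = {ball_in(b4,rmA), carry(b5,left), robot_in(rmA)}

== RESULT ==
["ball_in(b4,rmA)", "carry(b5,left)", "robot_in(rmA)"]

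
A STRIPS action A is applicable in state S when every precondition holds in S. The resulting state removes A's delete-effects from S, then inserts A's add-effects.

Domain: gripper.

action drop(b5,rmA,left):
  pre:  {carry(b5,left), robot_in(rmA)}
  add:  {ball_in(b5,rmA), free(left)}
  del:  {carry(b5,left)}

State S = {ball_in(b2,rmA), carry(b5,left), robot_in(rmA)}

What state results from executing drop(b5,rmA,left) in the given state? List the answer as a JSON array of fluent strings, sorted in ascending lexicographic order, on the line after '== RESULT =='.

Compute (S \ del) ∪ add:
  pre ⊆ S: {carry(b5,left), robot_in(rmA)} ⊆ S  — applicable
  S \ del = {ball_in(b2,rmA), robot_in(rmA)}
  ∪ add   = {ball_in(b2,rmA), ball_in(b5,rmA), free(left), robot_in(rmA)}

== RESULT ==
["ball_in(b2,rmA)", "ball_in(b5,rmA)", "free(left)", "robot_in(rmA)"]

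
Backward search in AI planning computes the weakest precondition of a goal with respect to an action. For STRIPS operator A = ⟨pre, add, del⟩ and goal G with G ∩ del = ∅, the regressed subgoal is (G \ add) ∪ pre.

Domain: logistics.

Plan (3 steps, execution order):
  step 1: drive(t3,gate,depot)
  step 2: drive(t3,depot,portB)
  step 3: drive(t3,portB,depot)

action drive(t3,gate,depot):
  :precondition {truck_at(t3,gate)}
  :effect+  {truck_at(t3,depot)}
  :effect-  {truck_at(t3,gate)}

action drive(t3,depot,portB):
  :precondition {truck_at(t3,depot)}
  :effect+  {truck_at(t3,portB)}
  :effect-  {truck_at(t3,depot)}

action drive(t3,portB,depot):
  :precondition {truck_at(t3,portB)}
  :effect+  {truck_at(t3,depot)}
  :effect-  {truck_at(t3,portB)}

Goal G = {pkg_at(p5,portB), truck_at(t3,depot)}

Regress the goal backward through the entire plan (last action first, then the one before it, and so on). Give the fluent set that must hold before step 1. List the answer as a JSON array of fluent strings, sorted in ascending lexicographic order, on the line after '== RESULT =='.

Regress step by step:
  through step 3 (drive(t3,portB,depot)): drop {truck_at(t3,depot)}, keep {pkg_at(p5,portB)}, require {truck_at(t3,portB)}
    → {pkg_at(p5,portB), truck_at(t3,portB)}
  through step 2 (drive(t3,depot,portB)): drop {truck_at(t3,portB)}, keep {pkg_at(p5,portB)}, require {truck_at(t3,depot)}
    → {pkg_at(p5,portB), truck_at(t3,depot)}
  through step 1 (drive(t3,gate,depot)): drop {truck_at(t3,depot)}, keep {pkg_at(p5,portB)}, require {truck_at(t3,gate)}
    → {pkg_at(p5,portB), truck_at(t3,gate)}

== RESULT ==
["pkg_at(p5,portB)", "truck_at(t3,gate)"]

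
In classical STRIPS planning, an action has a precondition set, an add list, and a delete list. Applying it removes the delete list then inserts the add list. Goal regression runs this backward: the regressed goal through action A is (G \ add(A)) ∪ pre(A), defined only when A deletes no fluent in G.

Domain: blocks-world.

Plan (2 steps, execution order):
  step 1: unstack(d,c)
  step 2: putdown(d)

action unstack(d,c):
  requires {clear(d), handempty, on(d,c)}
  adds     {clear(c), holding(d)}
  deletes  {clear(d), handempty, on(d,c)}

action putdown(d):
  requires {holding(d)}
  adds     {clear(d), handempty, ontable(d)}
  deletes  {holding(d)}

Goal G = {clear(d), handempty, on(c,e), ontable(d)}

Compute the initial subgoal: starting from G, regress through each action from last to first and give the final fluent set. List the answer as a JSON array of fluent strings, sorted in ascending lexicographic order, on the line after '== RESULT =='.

Work backward from the goal:
  through step 2 (putdown(d)): drop {clear(d), handempty, ontable(d)}, keep {on(c,e)}, require {holding(d)}
    → {holding(d), on(c,e)}
  through step 1 (unstack(d,c)): drop {holding(d)}, keep {on(c,e)}, require {clear(d), handempty, on(d,c)}
    → {clear(d), handempty, on(c,e), on(d,c)}

== RESULT ==
["clear(d)", "handempty", "on(c,e)", "on(d,c)"]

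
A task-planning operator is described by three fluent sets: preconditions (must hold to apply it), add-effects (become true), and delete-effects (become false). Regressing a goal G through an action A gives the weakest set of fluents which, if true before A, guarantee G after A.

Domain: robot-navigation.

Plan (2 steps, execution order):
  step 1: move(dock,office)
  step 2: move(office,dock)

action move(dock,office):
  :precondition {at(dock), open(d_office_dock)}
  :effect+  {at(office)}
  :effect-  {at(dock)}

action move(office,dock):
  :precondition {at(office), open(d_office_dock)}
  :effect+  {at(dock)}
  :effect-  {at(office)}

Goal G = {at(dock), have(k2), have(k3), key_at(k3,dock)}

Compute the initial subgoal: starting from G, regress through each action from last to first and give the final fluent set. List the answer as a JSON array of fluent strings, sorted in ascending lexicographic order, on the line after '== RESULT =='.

Regress step by step:
  through step 2 (move(office,dock)): drop {at(dock)}, keep {have(k2), have(k3), key_at(k3,dock)}, require {at(office), open(d_office_dock)}
    → {at(office), have(k2), have(k3), key_at(k3,dock), open(d_office_dock)}
  through step 1 (move(dock,office)): drop {at(office)}, keep {have(k2), have(k3), key_at(k3,dock), open(d_office_dock)}, require {at(dock), open(d_office_dock)}
    → {at(dock), have(k2), have(k3), key_at(k3,dock), open(d_office_dock)}

== RESULT ==
["at(dock)", "have(k2)", "have(k3)", "key_at(k3,dock)", "open(d_office_dock)"]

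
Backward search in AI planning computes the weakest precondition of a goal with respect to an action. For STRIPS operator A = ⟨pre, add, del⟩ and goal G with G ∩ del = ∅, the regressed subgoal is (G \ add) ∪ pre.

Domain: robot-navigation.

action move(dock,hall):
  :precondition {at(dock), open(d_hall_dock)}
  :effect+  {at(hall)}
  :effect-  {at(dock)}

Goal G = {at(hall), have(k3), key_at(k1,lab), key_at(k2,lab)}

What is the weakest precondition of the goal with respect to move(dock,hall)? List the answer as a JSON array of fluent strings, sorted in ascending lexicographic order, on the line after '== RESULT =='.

Compute (G \ add) ∪ pre:
  G ∩ del = {}  (empty — regression defined)
  G \ add = {at(hall), have(k3), key_at(k1,lab), key_at(k2,lab)} \ {at(hall)} = {have(k3), key_at(k1,lab), key_at(k2,lab)}
  ∪ pre   = {have(k3), key_at(k1,lab), key_at(k2,lab)} ∪ {at(dock), open(d_hall_dock)}
          = {at(dock), have(k3), key_at(k1,lab), key_at(k2,lab), open(d_hall_dock)}

== RESULT ==
["at(dock)", "have(k3)", "key_at(k1,lab)", "key_at(k2,lab)", "open(d_hall_dock)"]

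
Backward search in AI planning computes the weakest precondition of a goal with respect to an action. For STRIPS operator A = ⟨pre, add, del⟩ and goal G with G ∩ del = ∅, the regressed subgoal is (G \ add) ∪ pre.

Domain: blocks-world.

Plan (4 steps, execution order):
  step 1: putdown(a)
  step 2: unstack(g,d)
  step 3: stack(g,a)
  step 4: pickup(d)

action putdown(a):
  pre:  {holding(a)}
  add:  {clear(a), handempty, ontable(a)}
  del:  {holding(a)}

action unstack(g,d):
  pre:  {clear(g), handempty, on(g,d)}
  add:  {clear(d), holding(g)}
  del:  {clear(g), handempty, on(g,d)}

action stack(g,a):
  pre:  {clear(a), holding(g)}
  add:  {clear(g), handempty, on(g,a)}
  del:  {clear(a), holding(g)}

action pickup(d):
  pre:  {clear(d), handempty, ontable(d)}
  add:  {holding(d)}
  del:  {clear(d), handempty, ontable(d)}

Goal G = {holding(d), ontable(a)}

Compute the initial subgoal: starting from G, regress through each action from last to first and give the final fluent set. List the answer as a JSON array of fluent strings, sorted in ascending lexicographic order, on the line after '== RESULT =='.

Regress step by step:
  through step 4 (pickup(d)): drop {holding(d)}, keep {ontable(a)}, require {clear(d), handempty, ontable(d)}
    → {clear(d), handempty, ontable(a), ontable(d)}
  through step 3 (stack(g,a)): drop {handempty}, keep {clear(d), ontable(a), ontable(d)}, require {clear(a), holding(g)}
    → {clear(a), clear(d), holding(g), ontable(a), ontable(d)}
  through step 2 (unstack(g,d)): drop {clear(d), holding(g)}, keep {clear(a), ontable(a), ontable(d)}, require {clear(g), handempty, on(g,d)}
    → {clear(a), clear(g), handempty, on(g,d), ontable(a), ontable(d)}
  through step 1 (putdown(a)): drop {clear(a), handempty, ontable(a)}, keep {clear(g), on(g,d), ontable(d)}, require {holding(a)}
    → {clear(g), holding(a), on(g,d), ontable(d)}

== RESULT ==
["clear(g)", "holding(a)", "on(g,d)", "ontable(d)"]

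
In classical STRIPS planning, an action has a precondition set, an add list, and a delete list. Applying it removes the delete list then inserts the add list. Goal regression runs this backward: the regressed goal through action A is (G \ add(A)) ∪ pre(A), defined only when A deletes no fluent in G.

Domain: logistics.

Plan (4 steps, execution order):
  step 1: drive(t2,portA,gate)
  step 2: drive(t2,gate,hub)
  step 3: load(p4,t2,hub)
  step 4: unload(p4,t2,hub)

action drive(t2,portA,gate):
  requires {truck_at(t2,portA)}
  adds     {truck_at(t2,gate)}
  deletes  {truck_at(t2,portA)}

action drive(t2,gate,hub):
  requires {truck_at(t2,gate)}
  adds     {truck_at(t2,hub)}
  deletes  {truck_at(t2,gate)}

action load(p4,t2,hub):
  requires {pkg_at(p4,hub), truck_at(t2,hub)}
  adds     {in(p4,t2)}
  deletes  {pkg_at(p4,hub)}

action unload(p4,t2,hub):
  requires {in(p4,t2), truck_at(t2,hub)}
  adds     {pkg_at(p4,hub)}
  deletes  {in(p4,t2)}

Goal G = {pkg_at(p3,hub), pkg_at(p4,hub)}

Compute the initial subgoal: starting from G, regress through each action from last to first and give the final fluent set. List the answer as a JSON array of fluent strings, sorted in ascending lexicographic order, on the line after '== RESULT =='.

Regress step by step:
  through step 4 (unload(p4,t2,hub)): drop {pkg_at(p4,hub)}, keep {pkg_at(p3,hub)}, require {in(p4,t2), truck_at(t2,hub)}
    → {in(p4,t2), pkg_at(p3,hub), truck_at(t2,hub)}
  through step 3 (load(p4,t2,hub)): drop {in(p4,t2)}, keep {pkg_at(p3,hub), truck_at(t2,hub)}, require {pkg_at(p4,hub), truck_at(t2,hub)}
    → {pkg_at(p3,hub), pkg_at(p4,hub), truck_at(t2,hub)}
  through step 2 (drive(t2,gate,hub)): drop {truck_at(t2,hub)}, keep {pkg_at(p3,hub), pkg_at(p4,hub)}, require {truck_at(t2,gate)}
    → {pkg_at(p3,hub), pkg_at(p4,hub), truck_at(t2,gate)}
  through step 1 (drive(t2,portA,gate)): drop {truck_at(t2,gate)}, keep {pkg_at(p3,hub), pkg_at(p4,hub)}, require {truck_at(t2,portA)}
    → {pkg_at(p3,hub), pkg_at(p4,hub), truck_at(t2,portA)}

== RESULT ==
["pkg_at(p3,hub)", "pkg_at(p4,hub)", "truck_at(t2,portA)"]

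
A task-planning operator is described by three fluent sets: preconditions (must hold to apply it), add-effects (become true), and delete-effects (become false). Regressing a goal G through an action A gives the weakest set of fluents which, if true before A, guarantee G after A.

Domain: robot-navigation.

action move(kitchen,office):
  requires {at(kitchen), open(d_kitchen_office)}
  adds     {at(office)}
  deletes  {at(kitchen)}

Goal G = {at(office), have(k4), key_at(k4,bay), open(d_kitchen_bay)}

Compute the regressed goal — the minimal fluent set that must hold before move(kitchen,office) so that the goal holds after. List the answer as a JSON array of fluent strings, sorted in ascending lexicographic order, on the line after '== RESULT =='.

Compute (G \ add) ∪ pre:
  G ∩ del = {}  (empty — regression defined)
  G \ add = {at(office), have(k4), key_at(k4,bay), open(d_kitchen_bay)} \ {at(office)} = {have(k4), key_at(k4,bay), open(d_kitchen_bay)}
  ∪ pre   = {have(k4), key_at(k4,bay), open(d_kitchen_bay)} ∪ {at(kitchen), open(d_kitchen_office)}
          = {at(kitchen), have(k4), key_at(k4,bay), open(d_kitchen_bay), open(d_kitchen_office)}

== RESULT ==
["at(kitchen)", "have(k4)", "key_at(k4,bay)", "open(d_kitchen_bay)", "open(d_kitchen_office)"]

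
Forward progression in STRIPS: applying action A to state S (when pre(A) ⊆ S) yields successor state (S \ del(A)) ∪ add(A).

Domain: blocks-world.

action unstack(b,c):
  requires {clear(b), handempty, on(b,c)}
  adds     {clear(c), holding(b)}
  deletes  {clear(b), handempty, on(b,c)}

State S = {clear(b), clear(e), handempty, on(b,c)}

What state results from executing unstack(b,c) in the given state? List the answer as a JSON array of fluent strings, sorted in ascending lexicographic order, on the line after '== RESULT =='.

Compute (S \ del) ∪ add:
  pre ⊆ S: {clear(b), handempty, on(b,c)} ⊆ S  — applicable
  S \ del = {clear(e)}
  ∪ add   = {clear(c), clear(e), holding(b)}

== RESULT ==
["clear(c)", "clear(e)", "holding(b)"]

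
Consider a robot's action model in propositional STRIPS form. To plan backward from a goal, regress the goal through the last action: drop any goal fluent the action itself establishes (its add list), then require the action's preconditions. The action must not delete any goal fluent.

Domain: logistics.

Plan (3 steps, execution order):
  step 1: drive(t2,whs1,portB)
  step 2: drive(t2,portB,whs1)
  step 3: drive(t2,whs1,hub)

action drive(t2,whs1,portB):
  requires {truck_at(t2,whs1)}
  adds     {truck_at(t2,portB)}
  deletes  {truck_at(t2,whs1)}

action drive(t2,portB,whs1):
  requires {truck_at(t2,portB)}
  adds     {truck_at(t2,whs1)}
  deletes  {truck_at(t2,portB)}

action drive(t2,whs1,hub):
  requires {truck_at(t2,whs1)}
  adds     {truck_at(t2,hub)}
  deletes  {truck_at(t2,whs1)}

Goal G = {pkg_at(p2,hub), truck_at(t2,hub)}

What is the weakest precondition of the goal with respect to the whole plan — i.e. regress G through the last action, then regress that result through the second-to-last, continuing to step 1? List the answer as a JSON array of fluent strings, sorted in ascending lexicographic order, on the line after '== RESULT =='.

Work backward from the goal:
  through step 3 (drive(t2,whs1,hub)): drop {truck_at(t2,hub)}, keep {pkg_at(p2,hub)}, require {truck_at(t2,whs1)}
    → {pkg_at(p2,hub), truck_at(t2,whs1)}
  through step 2 (drive(t2,portB,whs1)): drop {truck_at(t2,whs1)}, keep {pkg_at(p2,hub)}, require {truck_at(t2,portB)}
    → {pkg_at(p2,hub), truck_at(t2,portB)}
  through step 1 (drive(t2,whs1,portB)): drop {truck_at(t2,portB)}, keep {pkg_at(p2,hub)}, require {truck_at(t2,whs1)}
    → {pkg_at(p2,hub), truck_at(t2,whs1)}

== RESULT ==
["pkg_at(p2,hub)", "truck_at(t2,whs1)"]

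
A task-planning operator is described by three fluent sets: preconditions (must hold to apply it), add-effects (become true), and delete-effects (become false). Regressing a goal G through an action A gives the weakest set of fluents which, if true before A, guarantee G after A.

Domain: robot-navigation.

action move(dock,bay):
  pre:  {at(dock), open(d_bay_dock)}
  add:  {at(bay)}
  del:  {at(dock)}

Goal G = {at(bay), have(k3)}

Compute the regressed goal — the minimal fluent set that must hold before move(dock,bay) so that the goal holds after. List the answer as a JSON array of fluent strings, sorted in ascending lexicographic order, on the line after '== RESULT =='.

Compute (G \ add) ∪ pre:
  G ∩ del = {}  (empty — regression defined)
  G \ add = {at(bay), have(k3)} \ {at(bay)} = {have(k3)}
  ∪ pre   = {have(k3)} ∪ {at(dock), open(d_bay_dock)}
          = {at(dock), have(k3), open(d_bay_dock)}

== RESULT ==
["at(dock)", "have(k3)", "open(d_bay_dock)"]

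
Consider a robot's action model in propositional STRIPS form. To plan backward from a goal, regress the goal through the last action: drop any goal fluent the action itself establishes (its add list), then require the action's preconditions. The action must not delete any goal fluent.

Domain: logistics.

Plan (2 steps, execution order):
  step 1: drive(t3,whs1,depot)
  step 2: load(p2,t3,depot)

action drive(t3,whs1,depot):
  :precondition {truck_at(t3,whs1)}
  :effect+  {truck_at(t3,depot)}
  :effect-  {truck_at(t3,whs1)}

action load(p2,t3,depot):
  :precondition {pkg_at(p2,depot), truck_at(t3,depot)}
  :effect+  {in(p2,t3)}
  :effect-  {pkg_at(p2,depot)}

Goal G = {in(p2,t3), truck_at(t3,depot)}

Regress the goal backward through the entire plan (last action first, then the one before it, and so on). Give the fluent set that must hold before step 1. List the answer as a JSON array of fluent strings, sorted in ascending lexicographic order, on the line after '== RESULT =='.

Regress step by step:
  through step 2 (load(p2,t3,depot)): drop {in(p2,t3)}, keep {truck_at(t3,depot)}, require {pkg_at(p2,depot), truck_at(t3,depot)}
    → {pkg_at(p2,depot), truck_at(t3,depot)}
  through step 1 (drive(t3,whs1,depot)): drop {truck_at(t3,depot)}, keep {pkg_at(p2,depot)}, require {truck_at(t3,whs1)}
    → {pkg_at(p2,depot), truck_at(t3,whs1)}

== RESULT ==
["pkg_at(p2,depot)", "truck_at(t3,whs1)"]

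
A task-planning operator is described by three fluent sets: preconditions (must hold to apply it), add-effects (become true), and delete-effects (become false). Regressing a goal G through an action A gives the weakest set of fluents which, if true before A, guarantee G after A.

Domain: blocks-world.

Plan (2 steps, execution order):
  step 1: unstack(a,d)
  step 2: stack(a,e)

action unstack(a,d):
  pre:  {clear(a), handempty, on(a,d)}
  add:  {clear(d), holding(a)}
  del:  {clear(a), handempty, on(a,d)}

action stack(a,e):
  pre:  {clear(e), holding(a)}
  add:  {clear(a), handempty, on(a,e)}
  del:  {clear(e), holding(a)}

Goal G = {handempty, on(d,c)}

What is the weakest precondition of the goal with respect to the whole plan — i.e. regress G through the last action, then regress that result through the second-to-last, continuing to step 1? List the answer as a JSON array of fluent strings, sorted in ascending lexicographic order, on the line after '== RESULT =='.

Regress step by step:
  through step 2 (stack(a,e)): drop {handempty}, keep {on(d,c)}, require {clear(e), holding(a)}
    → {clear(e), holding(a), on(d,c)}
  through step 1 (unstack(a,d)): drop {holding(a)}, keep {clear(e), on(d,c)}, require {clear(a), handempty, on(a,d)}
    → {clear(a), clear(e), handempty, on(a,d), on(d,c)}

== RESULT ==
["clear(a)", "clear(e)", "handempty", "on(a,d)", "on(d,c)"]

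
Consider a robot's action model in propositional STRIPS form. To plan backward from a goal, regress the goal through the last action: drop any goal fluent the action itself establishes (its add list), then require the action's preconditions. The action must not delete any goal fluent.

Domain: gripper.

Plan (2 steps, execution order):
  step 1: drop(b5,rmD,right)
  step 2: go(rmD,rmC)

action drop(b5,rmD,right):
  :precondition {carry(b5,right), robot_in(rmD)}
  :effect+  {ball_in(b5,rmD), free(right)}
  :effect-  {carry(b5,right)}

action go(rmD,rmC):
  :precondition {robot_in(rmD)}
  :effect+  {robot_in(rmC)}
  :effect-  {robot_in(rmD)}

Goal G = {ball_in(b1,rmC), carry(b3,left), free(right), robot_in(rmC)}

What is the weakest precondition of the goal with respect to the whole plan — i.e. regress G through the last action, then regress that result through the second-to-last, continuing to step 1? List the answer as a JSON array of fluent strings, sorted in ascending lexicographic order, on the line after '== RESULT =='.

Work backward from the goal:
  through step 2 (go(rmD,rmC)): drop {robot_in(rmC)}, keep {ball_in(b1,rmC), carry(b3,left), free(right)}, require {robot_in(rmD)}
    → {ball_in(b1,rmC), carry(b3,left), free(right), robot_in(rmD)}
  through step 1 (drop(b5,rmD,right)): drop {free(right)}, keep {ball_in(b1,rmC), carry(b3,left), robot_in(rmD)}, require {carry(b5,right), robot_in(rmD)}
    → {ball_in(b1,rmC), carry(b3,left), carry(b5,right), robot_in(rmD)}

== RESULT ==
["ball_in(b1,rmC)", "carry(b3,left)", "carry(b5,right)", "robot_in(rmD)"]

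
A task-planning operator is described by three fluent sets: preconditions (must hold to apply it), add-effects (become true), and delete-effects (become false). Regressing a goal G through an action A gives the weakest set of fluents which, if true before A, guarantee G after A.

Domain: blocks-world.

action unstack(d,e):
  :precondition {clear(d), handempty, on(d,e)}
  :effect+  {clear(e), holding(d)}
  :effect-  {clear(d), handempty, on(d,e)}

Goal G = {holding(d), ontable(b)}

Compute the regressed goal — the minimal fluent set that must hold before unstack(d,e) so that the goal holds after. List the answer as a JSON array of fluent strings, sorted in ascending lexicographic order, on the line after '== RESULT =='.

Regress:
  G ∩ del = {}  (empty — regression defined)
  G \ add = {holding(d), ontable(b)} \ {clear(e), holding(d)} = {ontable(b)}
  ∪ pre   = {ontable(b)} ∪ {clear(d), handempty, on(d,e)}
          = {clear(d), handempty, on(d,e), ontable(b)}

== RESULT ==
["clear(d)", "handempty", "on(d,e)", "ontable(b)"]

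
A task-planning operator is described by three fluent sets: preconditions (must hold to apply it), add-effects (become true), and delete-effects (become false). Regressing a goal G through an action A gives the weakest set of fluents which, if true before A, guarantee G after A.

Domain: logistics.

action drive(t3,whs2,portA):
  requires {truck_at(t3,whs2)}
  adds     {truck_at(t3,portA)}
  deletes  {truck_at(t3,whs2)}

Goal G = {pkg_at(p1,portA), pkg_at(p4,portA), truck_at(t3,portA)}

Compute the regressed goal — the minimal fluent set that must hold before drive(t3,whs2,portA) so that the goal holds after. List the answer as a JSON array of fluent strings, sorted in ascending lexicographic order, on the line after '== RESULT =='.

Compute (G \ add) ∪ pre:
  G ∩ del = {}  (empty — regression defined)
  G \ add = {pkg_at(p1,portA), pkg_at(p4,portA), truck_at(t3,portA)} \ {truck_at(t3,portA)} = {pkg_at(p1,portA), pkg_at(p4,portA)}
  ∪ pre   = {pkg_at(p1,portA), pkg_at(p4,portA)} ∪ {truck_at(t3,whs2)}
          = {pkg_at(p1,portA), pkg_at(p4,portA), truck_at(t3,whs2)}

== RESULT ==
["pkg_at(p1,portA)", "pkg_at(p4,portA)", "truck_at(t3,whs2)"]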